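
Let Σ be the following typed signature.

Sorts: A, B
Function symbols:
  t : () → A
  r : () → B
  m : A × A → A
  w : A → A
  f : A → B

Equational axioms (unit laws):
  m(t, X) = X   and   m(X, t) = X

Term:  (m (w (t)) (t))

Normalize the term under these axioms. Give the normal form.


1. (m (w (t)) (t))  →  (w (t))

normal form = (w (t))


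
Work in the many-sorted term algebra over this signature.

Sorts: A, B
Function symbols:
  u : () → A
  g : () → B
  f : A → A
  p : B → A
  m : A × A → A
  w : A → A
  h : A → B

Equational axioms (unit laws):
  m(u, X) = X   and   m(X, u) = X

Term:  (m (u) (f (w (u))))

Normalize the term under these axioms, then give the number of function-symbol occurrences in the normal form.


size = 3

1. (m (u) (f (w (u))))  →  (f (w (u)))
normal form: (f (w (u)))


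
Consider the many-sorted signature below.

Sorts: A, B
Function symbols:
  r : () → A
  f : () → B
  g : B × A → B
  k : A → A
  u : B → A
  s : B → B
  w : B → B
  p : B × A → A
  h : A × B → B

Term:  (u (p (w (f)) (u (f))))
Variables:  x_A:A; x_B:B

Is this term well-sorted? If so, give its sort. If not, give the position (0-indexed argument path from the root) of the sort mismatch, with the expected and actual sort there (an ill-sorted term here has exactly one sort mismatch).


ill-sorted at position [0]: expected B, got A

      (f) : B
    (w (f)) : B
      (f) : B
    (u (f)) : A
  (p (w (f)) (u (f))) : A
(u (p (w (f)) (u (f)))) : ✗ arg 0 at [0] has sort A, expected B


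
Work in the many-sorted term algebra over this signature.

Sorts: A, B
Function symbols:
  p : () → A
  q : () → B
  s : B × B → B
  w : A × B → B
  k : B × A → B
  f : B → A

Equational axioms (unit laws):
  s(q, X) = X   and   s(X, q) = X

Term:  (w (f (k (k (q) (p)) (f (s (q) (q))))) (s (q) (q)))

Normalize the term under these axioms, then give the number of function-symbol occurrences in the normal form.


size = 9

1. (w (f (k (k (q) (p)) (f (s (q) (q))))) (s (q) (q)))  →  (w (f (k (k (q) (p)) (f (q)))) (s (q) (q)))
2. (w (f (k (k (q) (p)) (f (q)))) (s (q) (q)))  →  (w (f (k (k (q) (p)) (f (q)))) (q))
normal form: (w (f (k (k (q) (p)) (f (q)))) (q))


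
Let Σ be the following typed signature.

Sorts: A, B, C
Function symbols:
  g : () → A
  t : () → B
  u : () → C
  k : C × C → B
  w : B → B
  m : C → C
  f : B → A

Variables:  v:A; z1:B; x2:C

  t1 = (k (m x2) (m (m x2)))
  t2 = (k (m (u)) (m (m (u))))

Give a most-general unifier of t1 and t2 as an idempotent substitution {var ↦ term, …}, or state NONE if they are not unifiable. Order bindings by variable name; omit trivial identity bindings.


{x2 ↦ (u)}


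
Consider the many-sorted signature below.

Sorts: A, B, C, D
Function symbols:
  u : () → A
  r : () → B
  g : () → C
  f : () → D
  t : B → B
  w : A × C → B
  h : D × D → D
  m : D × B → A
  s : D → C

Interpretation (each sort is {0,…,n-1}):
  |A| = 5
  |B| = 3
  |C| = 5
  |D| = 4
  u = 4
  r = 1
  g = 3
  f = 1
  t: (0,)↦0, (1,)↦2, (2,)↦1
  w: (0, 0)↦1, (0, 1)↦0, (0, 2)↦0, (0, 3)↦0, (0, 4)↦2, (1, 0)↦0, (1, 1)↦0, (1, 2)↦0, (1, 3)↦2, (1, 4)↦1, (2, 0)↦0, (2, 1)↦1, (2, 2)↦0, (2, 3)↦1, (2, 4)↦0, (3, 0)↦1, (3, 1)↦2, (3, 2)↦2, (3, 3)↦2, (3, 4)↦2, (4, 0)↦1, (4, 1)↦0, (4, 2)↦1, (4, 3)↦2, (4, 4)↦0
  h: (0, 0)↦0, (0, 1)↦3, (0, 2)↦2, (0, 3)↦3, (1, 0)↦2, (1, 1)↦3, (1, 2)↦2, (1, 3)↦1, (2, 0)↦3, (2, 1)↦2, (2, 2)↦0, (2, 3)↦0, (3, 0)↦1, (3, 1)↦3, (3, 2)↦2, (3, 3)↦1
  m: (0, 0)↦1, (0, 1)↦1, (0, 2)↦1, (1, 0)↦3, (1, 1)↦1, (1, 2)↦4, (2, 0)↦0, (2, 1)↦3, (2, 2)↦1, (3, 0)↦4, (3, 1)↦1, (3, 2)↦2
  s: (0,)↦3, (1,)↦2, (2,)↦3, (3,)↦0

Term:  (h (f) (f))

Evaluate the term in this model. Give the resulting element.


value = 3

  f = 1
  f = 1
  (h (f) (f)) = h(1, 1) = 3


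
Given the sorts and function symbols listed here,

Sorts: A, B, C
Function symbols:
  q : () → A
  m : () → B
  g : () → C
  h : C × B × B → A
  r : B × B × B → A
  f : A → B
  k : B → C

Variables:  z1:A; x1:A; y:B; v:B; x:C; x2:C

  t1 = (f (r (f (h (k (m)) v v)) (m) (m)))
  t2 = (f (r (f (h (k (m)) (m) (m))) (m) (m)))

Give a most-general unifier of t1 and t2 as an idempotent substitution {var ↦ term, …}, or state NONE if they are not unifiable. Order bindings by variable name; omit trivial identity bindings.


{v ↦ (m)}


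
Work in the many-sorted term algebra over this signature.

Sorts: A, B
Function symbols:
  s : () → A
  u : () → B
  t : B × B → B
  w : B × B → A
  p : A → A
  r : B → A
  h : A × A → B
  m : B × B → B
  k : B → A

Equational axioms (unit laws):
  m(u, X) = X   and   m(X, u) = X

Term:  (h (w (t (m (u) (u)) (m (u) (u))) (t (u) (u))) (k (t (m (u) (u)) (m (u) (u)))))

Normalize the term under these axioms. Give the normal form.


normal form = (h (w (t (u) (u)) (t (u) (u))) (k (t (u) (u))))

1. (h (w (t (m (u) (u)) (m (u) (u))) (t (u) (u))) (k (t (m (u) (u)) (m (u) (u)))))  →  (h (w (t (u) (m (u) (u))) (t (u) (u))) (k (t (m (u) (u)) (m (u) (u)))))
2. (h (w (t (u) (m (u) (u))) (t (u) (u))) (k (t (m (u) (u)) (m (u) (u)))))  →  (h (w (t (u) (u)) (t (u) (u))) (k (t (m (u) (u)) (m (u) (u)))))
3. (h (w (t (u) (u)) (t (u) (u))) (k (t (m (u) (u)) (m (u) (u)))))  →  (h (w (t (u) (u)) (t (u) (u))) (k (t (u) (m (u) (u)))))
4. (h (w (t (u) (u)) (t (u) (u))) (k (t (u) (m (u) (u)))))  →  (h (w (t (u) (u)) (t (u) (u))) (k (t (u) (u))))


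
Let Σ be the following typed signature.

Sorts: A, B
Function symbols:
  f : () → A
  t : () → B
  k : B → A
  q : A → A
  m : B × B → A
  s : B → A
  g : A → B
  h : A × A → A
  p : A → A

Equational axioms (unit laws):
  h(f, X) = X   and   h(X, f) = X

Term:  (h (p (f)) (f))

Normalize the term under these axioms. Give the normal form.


1. (h (p (f)) (f))  →  (p (f))

normal form = (p (f))


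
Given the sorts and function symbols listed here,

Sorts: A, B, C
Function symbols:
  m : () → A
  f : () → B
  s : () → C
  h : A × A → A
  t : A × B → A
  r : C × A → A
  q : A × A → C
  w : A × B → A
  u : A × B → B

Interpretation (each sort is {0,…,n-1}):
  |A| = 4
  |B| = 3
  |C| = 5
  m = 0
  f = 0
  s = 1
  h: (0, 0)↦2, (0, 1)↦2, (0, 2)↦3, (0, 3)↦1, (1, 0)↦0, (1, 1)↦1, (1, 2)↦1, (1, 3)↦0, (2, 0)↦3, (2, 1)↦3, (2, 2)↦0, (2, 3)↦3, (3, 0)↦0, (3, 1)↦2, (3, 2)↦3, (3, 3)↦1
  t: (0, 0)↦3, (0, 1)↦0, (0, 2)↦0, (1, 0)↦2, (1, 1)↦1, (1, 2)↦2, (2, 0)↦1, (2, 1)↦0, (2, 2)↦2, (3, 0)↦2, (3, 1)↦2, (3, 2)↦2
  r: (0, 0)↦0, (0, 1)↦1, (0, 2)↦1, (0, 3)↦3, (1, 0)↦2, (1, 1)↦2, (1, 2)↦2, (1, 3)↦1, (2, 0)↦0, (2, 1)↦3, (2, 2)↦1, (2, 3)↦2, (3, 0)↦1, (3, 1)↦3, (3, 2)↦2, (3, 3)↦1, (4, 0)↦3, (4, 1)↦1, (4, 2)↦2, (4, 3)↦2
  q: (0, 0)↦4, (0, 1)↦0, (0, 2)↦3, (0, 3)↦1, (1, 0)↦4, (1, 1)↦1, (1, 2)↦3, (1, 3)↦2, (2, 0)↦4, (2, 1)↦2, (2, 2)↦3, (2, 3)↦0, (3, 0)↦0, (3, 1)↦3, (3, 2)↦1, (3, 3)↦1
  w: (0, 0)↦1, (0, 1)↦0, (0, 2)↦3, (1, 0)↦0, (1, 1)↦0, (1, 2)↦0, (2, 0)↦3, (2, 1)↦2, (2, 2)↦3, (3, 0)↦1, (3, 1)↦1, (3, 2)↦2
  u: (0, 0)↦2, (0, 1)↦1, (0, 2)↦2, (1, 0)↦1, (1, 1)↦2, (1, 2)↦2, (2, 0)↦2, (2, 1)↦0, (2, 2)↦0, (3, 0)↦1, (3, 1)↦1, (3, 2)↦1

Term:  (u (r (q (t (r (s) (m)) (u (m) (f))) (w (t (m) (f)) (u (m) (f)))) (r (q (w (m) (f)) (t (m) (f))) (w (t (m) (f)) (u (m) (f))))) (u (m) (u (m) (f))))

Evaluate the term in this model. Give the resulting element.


  s = 1
  m = 0
  (r (s) (m)) = r(1, 0) = 2
  m = 0
  f = 0
  (u (m) (f)) = u(0, 0) = 2
  (t (r (s) (m)) (u (m) (f))) = t(2, 2) = 2
  m = 0
  f = 0
  (t (m) (f)) = t(0, 0) = 3
  m = 0
  f = 0
  (u (m) (f)) = u(0, 0) = 2
  (w (t (m) (f)) (u (m) (f))) = w(3, 2) = 2
  (q (t (r (s) (m)) (u (m) (f))) (w (t (m) (f)) (u (m) (f)))) = q(2, 2) = 3
  m = 0
  f = 0
  (w (m) (f)) = w(0, 0) = 1
  m = 0
  f = 0
  (t (m) (f)) = t(0, 0) = 3
  (q (w (m) (f)) (t (m) (f))) = q(1, 3) = 2
  m = 0
  f = 0
  (t (m) (f)) = t(0, 0) = 3
  m = 0
  f = 0
  (u (m) (f)) = u(0, 0) = 2
  (w (t (m) (f)) (u (m) (f))) = w(3, 2) = 2
  (r (q (w (m) (f)) (t (m) (f))) (w (t (m) (f)) (u (m) (f)))) = r(2, 2) = 1
  (r (q (t (r (s) (m)) (u (m) (f))) (w (t (m) (f)) (u (m) (f)))) (r (q (w (m) (f)) (t (m) (f))) (w (t (m) (f)) (u (m) (f))))) = r(3, 1) = 3
  m = 0
  m = 0
  f = 0
  (u (m) (f)) = u(0, 0) = 2
  (u (m) (u (m) (f))) = u(0, 2) = 2
  (u (r (q (t (r (s) (m)) (u (m) (f))) (w (t (m) (f)) (u (m) (f)))) (r (q (w (m) (f)) (t (m) (f))) (w (t (m) (f)) (u (m) (f))))) (u (m) (u (m) (f)))) = u(3, 2) = 1

value = 1


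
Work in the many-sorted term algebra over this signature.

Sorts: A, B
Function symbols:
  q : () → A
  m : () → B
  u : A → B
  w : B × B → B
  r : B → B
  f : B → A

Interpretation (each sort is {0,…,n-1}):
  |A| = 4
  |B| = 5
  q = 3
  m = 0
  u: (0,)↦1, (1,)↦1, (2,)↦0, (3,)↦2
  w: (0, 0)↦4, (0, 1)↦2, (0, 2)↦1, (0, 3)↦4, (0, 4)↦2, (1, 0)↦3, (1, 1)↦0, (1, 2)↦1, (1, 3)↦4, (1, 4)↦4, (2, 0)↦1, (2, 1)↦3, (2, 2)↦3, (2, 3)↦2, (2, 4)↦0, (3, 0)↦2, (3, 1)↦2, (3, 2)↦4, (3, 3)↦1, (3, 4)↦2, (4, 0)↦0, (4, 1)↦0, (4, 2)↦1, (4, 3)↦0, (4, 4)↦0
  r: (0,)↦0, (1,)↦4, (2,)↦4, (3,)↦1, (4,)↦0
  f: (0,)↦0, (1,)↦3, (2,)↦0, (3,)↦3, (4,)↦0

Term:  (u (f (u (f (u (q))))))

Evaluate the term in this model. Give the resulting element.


value = 2

  q = 3
  (u (q)) = u(3,) = 2
  (f (u (q))) = f(2,) = 0
  (u (f (u (q)))) = u(0,) = 1
  (f (u (f (u (q))))) = f(1,) = 3
  (u (f (u (f (u (q)))))) = u(3,) = 2


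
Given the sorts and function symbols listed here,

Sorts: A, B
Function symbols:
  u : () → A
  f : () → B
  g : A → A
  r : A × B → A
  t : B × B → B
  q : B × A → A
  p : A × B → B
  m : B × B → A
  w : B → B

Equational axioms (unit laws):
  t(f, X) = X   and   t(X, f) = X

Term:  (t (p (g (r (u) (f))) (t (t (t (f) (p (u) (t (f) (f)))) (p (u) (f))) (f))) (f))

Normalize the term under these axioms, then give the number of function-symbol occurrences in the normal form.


size = 12

1. (t (p (g (r (u) (f))) (t (t (t (f) (p (u) (t (f) (f)))) (p (u) (f))) (f))) (f))  →  (p (g (r (u) (f))) (t (t (t (f) (p (u) (t (f) (f)))) (p (u) (f))) (f)))
2. (p (g (r (u) (f))) (t (t (t (f) (p (u) (t (f) (f)))) (p (u) (f))) (f)))  →  (p (g (r (u) (f))) (t (t (f) (p (u) (t (f) (f)))) (p (u) (f))))
3. (p (g (r (u) (f))) (t (t (f) (p (u) (t (f) (f)))) (p (u) (f))))  →  (p (g (r (u) (f))) (t (p (u) (t (f) (f))) (p (u) (f))))
4. (p (g (r (u) (f))) (t (p (u) (t (f) (f))) (p (u) (f))))  →  (p (g (r (u) (f))) (t (p (u) (f)) (p (u) (f))))
normal form: (p (g (r (u) (f))) (t (p (u) (f)) (p (u) (f))))


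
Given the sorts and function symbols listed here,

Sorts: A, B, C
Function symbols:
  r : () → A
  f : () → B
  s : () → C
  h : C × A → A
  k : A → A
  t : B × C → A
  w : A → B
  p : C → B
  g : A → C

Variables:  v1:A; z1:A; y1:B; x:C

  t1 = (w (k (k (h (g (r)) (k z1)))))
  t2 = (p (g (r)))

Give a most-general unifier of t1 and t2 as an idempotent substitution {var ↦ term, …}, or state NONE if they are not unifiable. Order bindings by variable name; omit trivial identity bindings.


NONE (not unifiable)

head clash or occurs-check failure — not unifiable


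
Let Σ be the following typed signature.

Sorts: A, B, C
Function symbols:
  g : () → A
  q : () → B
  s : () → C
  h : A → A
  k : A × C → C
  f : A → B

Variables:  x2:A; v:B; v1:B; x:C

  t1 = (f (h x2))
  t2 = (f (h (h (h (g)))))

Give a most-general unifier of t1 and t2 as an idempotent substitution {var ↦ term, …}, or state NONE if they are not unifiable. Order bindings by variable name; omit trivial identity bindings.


{x2 ↦ (h (h (g)))}


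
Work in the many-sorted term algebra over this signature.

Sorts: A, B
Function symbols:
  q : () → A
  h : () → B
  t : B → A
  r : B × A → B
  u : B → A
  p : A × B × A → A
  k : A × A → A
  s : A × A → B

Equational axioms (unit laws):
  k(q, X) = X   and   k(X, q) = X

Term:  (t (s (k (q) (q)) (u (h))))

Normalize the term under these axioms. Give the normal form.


normal form = (t (s (q) (u (h))))

1. (t (s (k (q) (q)) (u (h))))  →  (t (s (q) (u (h))))


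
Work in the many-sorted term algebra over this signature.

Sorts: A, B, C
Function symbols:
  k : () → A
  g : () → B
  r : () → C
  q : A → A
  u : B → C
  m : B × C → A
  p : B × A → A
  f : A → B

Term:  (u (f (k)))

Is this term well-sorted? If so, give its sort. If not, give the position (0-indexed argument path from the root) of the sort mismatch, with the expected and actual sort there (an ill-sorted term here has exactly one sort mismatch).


well-sorted; sort = C

    (k) : A
  (f (k)) : B
(u (f (k))) : C


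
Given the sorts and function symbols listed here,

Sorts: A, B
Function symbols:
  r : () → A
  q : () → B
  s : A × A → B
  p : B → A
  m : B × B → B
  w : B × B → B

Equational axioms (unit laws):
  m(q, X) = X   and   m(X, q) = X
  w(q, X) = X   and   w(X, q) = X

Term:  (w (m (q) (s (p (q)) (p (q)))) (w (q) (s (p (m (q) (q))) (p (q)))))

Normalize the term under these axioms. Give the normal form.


1. (w (m (q) (s (p (q)) (p (q)))) (w (q) (s (p (m (q) (q))) (p (q)))))  →  (w (s (p (q)) (p (q))) (w (q) (s (p (m (q) (q))) (p (q)))))
2. (w (s (p (q)) (p (q))) (w (q) (s (p (m (q) (q))) (p (q)))))  →  (w (s (p (q)) (p (q))) (s (p (m (q) (q))) (p (q))))
3. (w (s (p (q)) (p (q))) (s (p (m (q) (q))) (p (q))))  →  (w (s (p (q)) (p (q))) (s (p (q)) (p (q))))

normal form = (w (s (p (q)) (p (q))) (s (p (q)) (p (q))))


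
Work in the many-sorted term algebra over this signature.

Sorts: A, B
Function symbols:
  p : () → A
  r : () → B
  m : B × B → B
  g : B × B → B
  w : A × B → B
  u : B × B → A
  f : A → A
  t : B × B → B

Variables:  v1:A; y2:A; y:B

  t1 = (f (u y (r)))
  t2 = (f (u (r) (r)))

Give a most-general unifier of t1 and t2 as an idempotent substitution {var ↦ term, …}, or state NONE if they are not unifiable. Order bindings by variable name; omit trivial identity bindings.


{y ↦ (r)}


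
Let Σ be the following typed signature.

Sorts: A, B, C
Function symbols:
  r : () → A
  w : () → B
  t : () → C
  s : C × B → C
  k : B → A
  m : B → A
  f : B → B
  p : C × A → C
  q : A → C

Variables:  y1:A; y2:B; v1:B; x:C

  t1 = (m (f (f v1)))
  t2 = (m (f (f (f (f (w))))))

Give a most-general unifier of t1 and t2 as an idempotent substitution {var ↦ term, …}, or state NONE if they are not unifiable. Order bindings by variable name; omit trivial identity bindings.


{v1 ↦ (f (f (w)))}


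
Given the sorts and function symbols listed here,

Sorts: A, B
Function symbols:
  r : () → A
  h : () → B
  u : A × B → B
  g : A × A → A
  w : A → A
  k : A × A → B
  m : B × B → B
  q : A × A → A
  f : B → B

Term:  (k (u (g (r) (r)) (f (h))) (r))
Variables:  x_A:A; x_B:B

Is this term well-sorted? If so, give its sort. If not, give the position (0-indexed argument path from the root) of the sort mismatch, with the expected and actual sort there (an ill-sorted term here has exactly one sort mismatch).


ill-sorted at position [0]: expected A, got B

      (r) : A
      (r) : A
    (g (r) (r)) : A
      (h) : B
    (f (h)) : B
  (u (g (r) (r)) (f (h))) : B
  (r) : A
(k (u (g (r) (r)) (f (h))) (r)) : ✗ arg 0 at [0] has sort B, expected A


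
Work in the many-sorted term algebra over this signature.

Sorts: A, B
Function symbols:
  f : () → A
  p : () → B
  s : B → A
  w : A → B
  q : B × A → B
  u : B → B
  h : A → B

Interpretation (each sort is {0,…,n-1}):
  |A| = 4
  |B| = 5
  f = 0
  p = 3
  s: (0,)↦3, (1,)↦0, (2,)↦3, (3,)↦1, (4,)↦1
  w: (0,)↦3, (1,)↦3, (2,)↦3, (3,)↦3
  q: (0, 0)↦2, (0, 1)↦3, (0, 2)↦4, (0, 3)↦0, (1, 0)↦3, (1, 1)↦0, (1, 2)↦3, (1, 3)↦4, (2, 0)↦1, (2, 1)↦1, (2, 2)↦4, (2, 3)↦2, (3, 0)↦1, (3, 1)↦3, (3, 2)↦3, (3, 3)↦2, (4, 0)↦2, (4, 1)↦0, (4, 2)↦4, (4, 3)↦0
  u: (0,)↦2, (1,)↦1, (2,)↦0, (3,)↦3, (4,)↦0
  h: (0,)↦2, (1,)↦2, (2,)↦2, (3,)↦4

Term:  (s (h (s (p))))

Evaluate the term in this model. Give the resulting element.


value = 3

  p = 3
  (s (p)) = s(3,) = 1
  (h (s (p))) = h(1,) = 2
  (s (h (s (p)))) = s(2,) = 3


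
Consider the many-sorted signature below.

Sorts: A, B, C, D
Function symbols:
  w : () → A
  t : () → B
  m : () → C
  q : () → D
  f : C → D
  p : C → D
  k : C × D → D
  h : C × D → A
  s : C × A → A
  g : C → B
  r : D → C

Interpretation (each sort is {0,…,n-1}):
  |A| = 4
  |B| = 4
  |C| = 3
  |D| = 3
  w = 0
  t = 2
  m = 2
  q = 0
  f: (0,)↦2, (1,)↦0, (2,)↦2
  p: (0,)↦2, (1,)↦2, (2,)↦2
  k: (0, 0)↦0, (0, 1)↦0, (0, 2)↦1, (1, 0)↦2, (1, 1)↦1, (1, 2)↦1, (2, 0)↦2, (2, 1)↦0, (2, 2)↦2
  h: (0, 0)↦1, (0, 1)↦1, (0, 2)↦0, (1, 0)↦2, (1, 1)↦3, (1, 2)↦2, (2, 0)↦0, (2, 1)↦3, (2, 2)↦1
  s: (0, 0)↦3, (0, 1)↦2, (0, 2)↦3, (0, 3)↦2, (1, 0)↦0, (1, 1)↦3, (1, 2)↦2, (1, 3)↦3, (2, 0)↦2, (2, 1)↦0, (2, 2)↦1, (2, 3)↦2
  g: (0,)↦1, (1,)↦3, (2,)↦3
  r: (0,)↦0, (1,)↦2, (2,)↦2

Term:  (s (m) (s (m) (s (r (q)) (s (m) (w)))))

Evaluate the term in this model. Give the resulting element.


  m = 2
  m = 2
  q = 0
  (r (q)) = r(0,) = 0
  m = 2
  w = 0
  (s (m) (w)) = s(2, 0) = 2
  (s (r (q)) (s (m) (w))) = s(0, 2) = 3
  (s (m) (s (r (q)) (s (m) (w)))) = s(2, 3) = 2
  (s (m) (s (m) (s (r (q)) (s (m) (w))))) = s(2, 2) = 1

value = 1


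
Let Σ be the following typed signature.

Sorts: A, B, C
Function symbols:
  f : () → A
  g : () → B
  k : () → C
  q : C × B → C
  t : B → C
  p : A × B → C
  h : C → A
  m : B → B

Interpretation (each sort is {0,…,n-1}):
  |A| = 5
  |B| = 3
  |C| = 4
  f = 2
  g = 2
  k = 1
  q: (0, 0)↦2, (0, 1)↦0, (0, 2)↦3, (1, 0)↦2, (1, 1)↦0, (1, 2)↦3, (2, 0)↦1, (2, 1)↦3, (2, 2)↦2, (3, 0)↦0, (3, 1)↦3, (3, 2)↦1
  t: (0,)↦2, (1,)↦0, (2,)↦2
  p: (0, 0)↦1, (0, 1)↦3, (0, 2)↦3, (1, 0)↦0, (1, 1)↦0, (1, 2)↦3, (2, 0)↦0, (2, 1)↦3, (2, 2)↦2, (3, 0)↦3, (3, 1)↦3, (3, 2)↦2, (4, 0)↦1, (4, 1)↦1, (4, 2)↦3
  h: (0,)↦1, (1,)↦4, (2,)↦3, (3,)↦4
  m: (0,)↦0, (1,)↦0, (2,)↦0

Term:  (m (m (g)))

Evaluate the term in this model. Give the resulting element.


value = 0

  g = 2
  (m (g)) = m(2,) = 0
  (m (m (g))) = m(0,) = 0


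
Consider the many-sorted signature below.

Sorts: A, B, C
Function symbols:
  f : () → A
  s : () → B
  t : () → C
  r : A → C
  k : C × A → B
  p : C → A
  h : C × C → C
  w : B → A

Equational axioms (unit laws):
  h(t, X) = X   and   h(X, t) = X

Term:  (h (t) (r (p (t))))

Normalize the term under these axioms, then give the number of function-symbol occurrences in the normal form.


1. (h (t) (r (p (t))))  →  (r (p (t)))
normal form: (r (p (t)))

size = 3


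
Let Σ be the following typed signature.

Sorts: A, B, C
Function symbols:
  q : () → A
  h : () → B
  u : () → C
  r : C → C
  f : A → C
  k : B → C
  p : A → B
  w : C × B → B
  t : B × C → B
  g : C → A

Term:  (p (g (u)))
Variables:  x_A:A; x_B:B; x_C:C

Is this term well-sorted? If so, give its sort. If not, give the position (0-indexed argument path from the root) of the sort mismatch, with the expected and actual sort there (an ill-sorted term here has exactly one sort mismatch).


    (u) : C
  (g (u)) : A
(p (g (u))) : B

well-sorted; sort = B


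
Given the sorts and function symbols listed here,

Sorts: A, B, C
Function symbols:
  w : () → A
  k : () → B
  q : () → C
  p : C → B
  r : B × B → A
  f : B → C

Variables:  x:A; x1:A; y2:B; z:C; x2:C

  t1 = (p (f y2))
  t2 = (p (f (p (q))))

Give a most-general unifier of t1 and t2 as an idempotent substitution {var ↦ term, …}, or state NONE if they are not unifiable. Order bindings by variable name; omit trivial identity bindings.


{y2 ↦ (p (q))}


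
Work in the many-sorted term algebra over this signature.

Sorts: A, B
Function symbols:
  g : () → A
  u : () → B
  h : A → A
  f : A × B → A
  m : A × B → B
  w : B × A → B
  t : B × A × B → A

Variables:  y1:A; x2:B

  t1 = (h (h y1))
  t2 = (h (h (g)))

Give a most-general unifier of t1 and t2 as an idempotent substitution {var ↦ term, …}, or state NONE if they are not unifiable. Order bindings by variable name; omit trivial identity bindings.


{y1 ↦ (g)}


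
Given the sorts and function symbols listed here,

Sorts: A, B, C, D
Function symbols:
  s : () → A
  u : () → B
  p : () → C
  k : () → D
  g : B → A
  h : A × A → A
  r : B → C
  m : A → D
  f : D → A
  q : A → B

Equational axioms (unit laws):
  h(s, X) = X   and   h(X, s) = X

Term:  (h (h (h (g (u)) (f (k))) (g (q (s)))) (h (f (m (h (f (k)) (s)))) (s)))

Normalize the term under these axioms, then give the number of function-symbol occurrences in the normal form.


size = 14

1. (h (h (h (g (u)) (f (k))) (g (q (s)))) (h (f (m (h (f (k)) (s)))) (s)))  →  (h (h (h (g (u)) (f (k))) (g (q (s)))) (f (m (h (f (k)) (s)))))
2. (h (h (h (g (u)) (f (k))) (g (q (s)))) (f (m (h (f (k)) (s)))))  →  (h (h (h (g (u)) (f (k))) (g (q (s)))) (f (m (f (k)))))
normal form: (h (h (h (g (u)) (f (k))) (g (q (s)))) (f (m (f (k)))))


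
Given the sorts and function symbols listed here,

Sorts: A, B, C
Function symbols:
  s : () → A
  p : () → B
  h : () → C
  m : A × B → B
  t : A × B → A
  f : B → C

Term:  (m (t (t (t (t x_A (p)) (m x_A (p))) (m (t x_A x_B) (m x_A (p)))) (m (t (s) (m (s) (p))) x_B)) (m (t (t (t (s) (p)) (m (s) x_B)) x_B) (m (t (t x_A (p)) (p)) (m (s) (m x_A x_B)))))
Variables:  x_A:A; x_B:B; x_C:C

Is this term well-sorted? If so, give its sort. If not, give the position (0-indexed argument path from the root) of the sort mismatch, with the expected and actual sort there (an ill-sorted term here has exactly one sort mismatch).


          x_A : A
          (p) : B
        (t x_A (p)) : A
          x_A : A
          (p) : B
        (m x_A (p)) : B
      (t (t x_A (p)) (m x_A (p))) : A
          x_A : A
          x_B : B
        (t x_A x_B) : A
          x_A : A
          (p) : B
        (m x_A (p)) : B
      (m (t x_A x_B) (m x_A (p))) : B
    (t (t (t x_A (p)) (m x_A (p))) (m (t x_A x_B) (m x_A (p)))) : A
        (s) : A
          (s) : A
          (p) : B
        (m (s) (p)) : B
      (t (s) (m (s) (p))) : A
      x_B : B
    (m (t (s) (m (s) (p))) x_B) : B
  (t (t (t (t x_A (p)) (m x_A (p))) (m (t x_A x_B) (m x_A (p)))) (m (t (s) (m (s) (p))) x_B)) : A
          (s) : A
          (p) : B
        (t (s) (p)) : A
          (s) : A
          x_B : B
        (m (s) x_B) : B
      (t (t (s) (p)) (m (s) x_B)) : A
      x_B : B
    (t (t (t (s) (p)) (m (s) x_B)) x_B) : A
          x_A : A
          (p) : B
        (t x_A (p)) : A
        (p) : B
      (t (t x_A (p)) (p)) : A
        (s) : A
          x_A : A
          x_B : B
        (m x_A x_B) : B
      (m (s) (m x_A x_B)) : B
    (m (t (t x_A (p)) (p)) (m (s) (m x_A x_B))) : B
  (m (t (t (t (s) (p)) (m (s) x_B)) x_B) (m (t (t x_A (p)) (p)) (m (s) (m x_A x_B)))) : B
(m (t (t (t (t x_A (p)) (m x_A (p))) (m (t x_A x_B) (m x_A (p)))) (m (t (s) (m (s) (p))) x_B)) (m (t (t (t (s) (p)) (m (s) x_B)) x_B) (m (t (t x_A (p)) (p)) (m (s) (m x_A x_B))))) : B

well-sorted; sort = B


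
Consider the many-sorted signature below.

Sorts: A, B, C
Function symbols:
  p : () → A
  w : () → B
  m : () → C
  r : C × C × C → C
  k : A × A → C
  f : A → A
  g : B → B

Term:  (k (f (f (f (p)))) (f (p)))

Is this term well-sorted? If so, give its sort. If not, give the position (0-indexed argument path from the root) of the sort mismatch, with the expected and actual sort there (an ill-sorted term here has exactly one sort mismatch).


        (p) : A
      (f (p)) : A
    (f (f (p))) : A
  (f (f (f (p)))) : A
    (p) : A
  (f (p)) : A
(k (f (f (f (p)))) (f (p))) : C

well-sorted; sort = C


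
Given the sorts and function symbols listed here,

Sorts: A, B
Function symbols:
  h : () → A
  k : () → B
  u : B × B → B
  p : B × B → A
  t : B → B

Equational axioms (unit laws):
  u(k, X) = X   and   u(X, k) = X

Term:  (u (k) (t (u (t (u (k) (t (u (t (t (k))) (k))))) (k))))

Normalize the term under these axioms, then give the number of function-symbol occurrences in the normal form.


1. (u (k) (t (u (t (u (k) (t (u (t (t (k))) (k))))) (k))))  →  (t (u (t (u (k) (t (u (t (t (k))) (k))))) (k)))
2. (t (u (t (u (k) (t (u (t (t (k))) (k))))) (k)))  →  (t (t (u (k) (t (u (t (t (k))) (k))))))
3. (t (t (u (k) (t (u (t (t (k))) (k))))))  →  (t (t (t (u (t (t (k))) (k)))))
4. (t (t (t (u (t (t (k))) (k)))))  →  (t (t (t (t (t (k))))))
normal form: (t (t (t (t (t (k))))))

size = 6


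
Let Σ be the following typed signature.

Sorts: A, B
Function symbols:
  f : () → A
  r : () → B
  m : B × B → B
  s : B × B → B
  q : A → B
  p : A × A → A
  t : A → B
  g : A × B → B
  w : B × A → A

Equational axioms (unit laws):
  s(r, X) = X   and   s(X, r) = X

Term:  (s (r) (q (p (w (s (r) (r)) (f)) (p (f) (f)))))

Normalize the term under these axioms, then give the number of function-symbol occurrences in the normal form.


size = 8

1. (s (r) (q (p (w (s (r) (r)) (f)) (p (f) (f)))))  →  (q (p (w (s (r) (r)) (f)) (p (f) (f))))
2. (q (p (w (s (r) (r)) (f)) (p (f) (f))))  →  (q (p (w (r) (f)) (p (f) (f))))
normal form: (q (p (w (r) (f)) (p (f) (f))))


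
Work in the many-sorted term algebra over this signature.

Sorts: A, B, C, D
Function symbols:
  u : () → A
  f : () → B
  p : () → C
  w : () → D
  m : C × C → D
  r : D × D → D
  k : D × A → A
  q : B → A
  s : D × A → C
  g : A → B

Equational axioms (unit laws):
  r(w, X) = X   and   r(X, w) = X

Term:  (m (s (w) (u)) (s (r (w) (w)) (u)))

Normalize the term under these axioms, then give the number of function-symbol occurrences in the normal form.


size = 7

1. (m (s (w) (u)) (s (r (w) (w)) (u)))  →  (m (s (w) (u)) (s (w) (u)))
normal form: (m (s (w) (u)) (s (w) (u)))


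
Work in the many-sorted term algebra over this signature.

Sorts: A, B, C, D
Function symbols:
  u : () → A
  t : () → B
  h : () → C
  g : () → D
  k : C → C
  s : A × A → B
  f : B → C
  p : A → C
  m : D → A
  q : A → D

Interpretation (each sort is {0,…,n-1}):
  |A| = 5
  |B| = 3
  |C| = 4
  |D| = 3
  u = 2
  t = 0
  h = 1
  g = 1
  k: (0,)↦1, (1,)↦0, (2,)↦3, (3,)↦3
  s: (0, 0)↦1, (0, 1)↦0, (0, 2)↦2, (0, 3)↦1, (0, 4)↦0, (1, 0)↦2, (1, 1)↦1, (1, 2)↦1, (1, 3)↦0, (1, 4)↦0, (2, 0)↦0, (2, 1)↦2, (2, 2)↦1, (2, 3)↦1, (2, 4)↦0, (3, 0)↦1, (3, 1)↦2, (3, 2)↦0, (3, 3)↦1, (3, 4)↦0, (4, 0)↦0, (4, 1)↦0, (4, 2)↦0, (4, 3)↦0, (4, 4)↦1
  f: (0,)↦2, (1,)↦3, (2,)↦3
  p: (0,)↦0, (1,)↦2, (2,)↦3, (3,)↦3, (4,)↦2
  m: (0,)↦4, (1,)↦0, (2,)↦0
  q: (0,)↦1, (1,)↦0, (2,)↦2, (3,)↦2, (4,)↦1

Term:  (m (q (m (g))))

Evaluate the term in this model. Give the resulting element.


  g = 1
  (m (g)) = m(1,) = 0
  (q (m (g))) = q(0,) = 1
  (m (q (m (g)))) = m(1,) = 0

value = 0


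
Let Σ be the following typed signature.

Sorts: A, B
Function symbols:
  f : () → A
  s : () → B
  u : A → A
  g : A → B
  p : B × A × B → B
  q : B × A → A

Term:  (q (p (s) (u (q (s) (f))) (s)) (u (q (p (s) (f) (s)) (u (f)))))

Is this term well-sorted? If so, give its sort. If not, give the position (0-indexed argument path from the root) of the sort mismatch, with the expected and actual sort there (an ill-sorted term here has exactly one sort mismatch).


    (s) : B
        (s) : B
        (f) : A
      (q (s) (f)) : A
    (u (q (s) (f))) : A
    (s) : B
  (p (s) (u (q (s) (f))) (s)) : B
        (s) : B
        (f) : A
        (s) : B
      (p (s) (f) (s)) : B
        (f) : A
      (u (f)) : A
    (q (p (s) (f) (s)) (u (f))) : A
  (u (q (p (s) (f) (s)) (u (f)))) : A
(q (p (s) (u (q (s) (f))) (s)) (u (q (p (s) (f) (s)) (u (f))))) : A

well-sorted; sort = A


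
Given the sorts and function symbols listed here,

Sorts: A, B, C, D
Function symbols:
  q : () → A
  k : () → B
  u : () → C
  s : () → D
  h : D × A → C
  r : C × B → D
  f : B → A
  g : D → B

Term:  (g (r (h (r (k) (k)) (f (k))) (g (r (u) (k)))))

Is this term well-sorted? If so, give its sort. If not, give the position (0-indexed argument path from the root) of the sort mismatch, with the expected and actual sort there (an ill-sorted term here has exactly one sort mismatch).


ill-sorted at position [0, 0, 0, 0]: expected C, got B

        (k) : B
        (k) : B
      (r (k) (k)) : ✗ arg 0 at [0, 0, 0, 0] has sort B, expected C
        (k) : B
      (f (k)) : A
        (u) : C
        (k) : B
      (r (u) (k)) : D
    (g (r (u) (k))) : B


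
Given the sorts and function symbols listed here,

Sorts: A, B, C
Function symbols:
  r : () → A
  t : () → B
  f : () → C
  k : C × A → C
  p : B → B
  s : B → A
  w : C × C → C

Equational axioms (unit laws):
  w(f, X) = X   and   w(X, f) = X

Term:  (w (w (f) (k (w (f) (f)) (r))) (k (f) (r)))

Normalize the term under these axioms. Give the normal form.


1. (w (w (f) (k (w (f) (f)) (r))) (k (f) (r)))  →  (w (k (w (f) (f)) (r)) (k (f) (r)))
2. (w (k (w (f) (f)) (r)) (k (f) (r)))  →  (w (k (f) (r)) (k (f) (r)))

normal form = (w (k (f) (r)) (k (f) (r)))


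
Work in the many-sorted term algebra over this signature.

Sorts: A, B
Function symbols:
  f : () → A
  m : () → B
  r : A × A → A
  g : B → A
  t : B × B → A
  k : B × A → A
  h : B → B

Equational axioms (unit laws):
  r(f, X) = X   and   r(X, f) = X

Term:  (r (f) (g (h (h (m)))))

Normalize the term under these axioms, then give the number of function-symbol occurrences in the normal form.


size = 4

1. (r (f) (g (h (h (m)))))  →  (g (h (h (m))))
normal form: (g (h (h (m))))


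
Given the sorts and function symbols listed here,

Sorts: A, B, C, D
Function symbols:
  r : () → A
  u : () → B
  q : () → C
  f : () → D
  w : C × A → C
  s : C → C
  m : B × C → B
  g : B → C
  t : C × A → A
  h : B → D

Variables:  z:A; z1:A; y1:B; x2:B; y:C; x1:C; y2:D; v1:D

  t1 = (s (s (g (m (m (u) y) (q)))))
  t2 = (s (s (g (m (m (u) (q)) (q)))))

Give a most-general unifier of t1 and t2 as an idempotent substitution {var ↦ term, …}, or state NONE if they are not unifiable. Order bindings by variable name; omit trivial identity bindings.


{y ↦ (q)}


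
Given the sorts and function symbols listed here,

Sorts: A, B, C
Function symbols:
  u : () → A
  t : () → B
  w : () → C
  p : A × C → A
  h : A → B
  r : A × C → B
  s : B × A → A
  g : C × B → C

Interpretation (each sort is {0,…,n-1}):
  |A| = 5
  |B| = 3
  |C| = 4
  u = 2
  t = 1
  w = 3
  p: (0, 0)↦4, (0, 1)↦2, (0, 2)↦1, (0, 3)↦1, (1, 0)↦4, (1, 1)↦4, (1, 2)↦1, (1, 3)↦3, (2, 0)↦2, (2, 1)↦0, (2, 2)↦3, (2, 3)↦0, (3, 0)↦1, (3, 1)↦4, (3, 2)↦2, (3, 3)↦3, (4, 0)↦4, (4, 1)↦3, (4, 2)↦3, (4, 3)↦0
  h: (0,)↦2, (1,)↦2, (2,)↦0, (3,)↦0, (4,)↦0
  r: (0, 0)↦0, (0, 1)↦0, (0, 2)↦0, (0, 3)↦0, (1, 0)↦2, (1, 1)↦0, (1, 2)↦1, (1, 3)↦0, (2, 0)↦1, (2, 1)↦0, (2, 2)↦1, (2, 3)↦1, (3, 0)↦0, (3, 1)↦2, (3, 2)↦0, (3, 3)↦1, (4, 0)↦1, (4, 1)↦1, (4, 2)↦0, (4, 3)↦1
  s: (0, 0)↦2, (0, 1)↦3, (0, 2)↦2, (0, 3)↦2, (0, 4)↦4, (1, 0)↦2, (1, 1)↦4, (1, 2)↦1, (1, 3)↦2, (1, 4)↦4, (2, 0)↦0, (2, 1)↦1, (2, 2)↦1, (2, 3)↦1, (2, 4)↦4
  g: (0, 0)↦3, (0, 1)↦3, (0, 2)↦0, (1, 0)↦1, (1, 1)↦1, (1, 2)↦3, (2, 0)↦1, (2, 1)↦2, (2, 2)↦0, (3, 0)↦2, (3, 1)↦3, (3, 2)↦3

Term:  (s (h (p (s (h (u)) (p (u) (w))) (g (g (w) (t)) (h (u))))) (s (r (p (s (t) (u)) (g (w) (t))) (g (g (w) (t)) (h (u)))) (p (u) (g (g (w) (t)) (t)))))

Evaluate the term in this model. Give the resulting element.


value = 2

  u = 2
  (h (u)) = h(2,) = 0
  u = 2
  w = 3
  (p (u) (w)) = p(2, 3) = 0
  (s (h (u)) (p (u) (w))) = s(0, 0) = 2
  w = 3
  t = 1
  (g (w) (t)) = g(3, 1) = 3
  u = 2
  (h (u)) = h(2,) = 0
  (g (g (w) (t)) (h (u))) = g(3, 0) = 2
  (p (s (h (u)) (p (u) (w))) (g (g (w) (t)) (h (u)))) = p(2, 2) = 3
  (h (p (s (h (u)) (p (u) (w))) (g (g (w) (t)) (h (u))))) = h(3,) = 0
  t = 1
  u = 2
  (s (t) (u)) = s(1, 2) = 1
  w = 3
  t = 1
  (g (w) (t)) = g(3, 1) = 3
  (p (s (t) (u)) (g (w) (t))) = p(1, 3) = 3
  w = 3
  t = 1
  (g (w) (t)) = g(3, 1) = 3
  u = 2
  (h (u)) = h(2,) = 0
  (g (g (w) (t)) (h (u))) = g(3, 0) = 2
  (r (p (s (t) (u)) (g (w) (t))) (g (g (w) (t)) (h (u)))) = r(3, 2) = 0
  u = 2
  w = 3
  t = 1
  (g (w) (t)) = g(3, 1) = 3
  t = 1
  (g (g (w) (t)) (t)) = g(3, 1) = 3
  (p (u) (g (g (w) (t)) (t))) = p(2, 3) = 0
  (s (r (p (s (t) (u)) (g (w) (t))) (g (g (w) (t)) (h (u)))) (p (u) (g (g (w) (t)) (t)))) = s(0, 0) = 2
  (s (h (p (s (h (u)) (p (u) (w))) (g (g (w) (t)) (h (u))))) (s (r (p (s (t) (u)) (g (w) (t))) (g (g (w) (t)) (h (u)))) (p (u) (g (g (w) (t)) (t))))) = s(0, 2) = 2


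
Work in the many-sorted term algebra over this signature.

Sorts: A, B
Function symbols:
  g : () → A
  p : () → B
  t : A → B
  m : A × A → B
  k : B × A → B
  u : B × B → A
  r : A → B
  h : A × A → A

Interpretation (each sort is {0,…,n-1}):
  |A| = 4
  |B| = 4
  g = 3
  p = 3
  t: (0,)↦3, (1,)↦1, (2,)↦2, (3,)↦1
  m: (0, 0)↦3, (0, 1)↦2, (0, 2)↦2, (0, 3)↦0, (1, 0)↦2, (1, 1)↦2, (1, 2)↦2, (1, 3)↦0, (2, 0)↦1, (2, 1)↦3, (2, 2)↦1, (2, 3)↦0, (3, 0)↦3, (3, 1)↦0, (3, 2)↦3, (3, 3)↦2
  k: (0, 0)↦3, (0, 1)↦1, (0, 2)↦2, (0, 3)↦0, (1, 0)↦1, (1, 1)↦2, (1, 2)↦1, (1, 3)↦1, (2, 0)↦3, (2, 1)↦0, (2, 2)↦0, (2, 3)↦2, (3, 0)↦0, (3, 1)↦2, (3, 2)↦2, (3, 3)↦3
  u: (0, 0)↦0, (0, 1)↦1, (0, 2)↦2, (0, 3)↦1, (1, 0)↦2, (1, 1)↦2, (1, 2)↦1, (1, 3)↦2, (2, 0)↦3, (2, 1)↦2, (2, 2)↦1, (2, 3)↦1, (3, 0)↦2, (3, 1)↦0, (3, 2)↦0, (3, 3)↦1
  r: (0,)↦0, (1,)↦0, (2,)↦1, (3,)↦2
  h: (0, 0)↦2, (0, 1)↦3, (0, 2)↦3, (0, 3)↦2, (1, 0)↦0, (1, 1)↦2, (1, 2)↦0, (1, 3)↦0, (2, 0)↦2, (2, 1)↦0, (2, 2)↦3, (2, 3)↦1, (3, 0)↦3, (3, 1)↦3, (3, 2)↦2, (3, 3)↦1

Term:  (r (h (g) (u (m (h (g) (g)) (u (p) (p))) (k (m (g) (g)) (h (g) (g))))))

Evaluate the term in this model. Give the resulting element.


  g = 3
  g = 3
  g = 3
  (h (g) (g)) = h(3, 3) = 1
  p = 3
  p = 3
  (u (p) (p)) = u(3, 3) = 1
  (m (h (g) (g)) (u (p) (p))) = m(1, 1) = 2
  g = 3
  g = 3
  (m (g) (g)) = m(3, 3) = 2
  g = 3
  g = 3
  (h (g) (g)) = h(3, 3) = 1
  (k (m (g) (g)) (h (g) (g))) = k(2, 1) = 0
  (u (m (h (g) (g)) (u (p) (p))) (k (m (g) (g)) (h (g) (g)))) = u(2, 0) = 3
  (h (g) (u (m (h (g) (g)) (u (p) (p))) (k (m (g) (g)) (h (g) (g))))) = h(3, 3) = 1
  (r (h (g) (u (m (h (g) (g)) (u (p) (p))) (k (m (g) (g)) (h (g) (g)))))) = r(1,) = 0

value = 0


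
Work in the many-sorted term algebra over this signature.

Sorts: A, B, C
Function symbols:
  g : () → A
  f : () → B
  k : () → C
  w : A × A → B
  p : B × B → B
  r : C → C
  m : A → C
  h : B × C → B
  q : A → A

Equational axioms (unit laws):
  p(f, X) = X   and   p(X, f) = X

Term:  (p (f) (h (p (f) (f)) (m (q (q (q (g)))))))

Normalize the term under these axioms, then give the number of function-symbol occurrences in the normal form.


size = 7

1. (p (f) (h (p (f) (f)) (m (q (q (q (g)))))))  →  (h (p (f) (f)) (m (q (q (q (g))))))
2. (h (p (f) (f)) (m (q (q (q (g))))))  →  (h (f) (m (q (q (q (g))))))
normal form: (h (f) (m (q (q (q (g))))))


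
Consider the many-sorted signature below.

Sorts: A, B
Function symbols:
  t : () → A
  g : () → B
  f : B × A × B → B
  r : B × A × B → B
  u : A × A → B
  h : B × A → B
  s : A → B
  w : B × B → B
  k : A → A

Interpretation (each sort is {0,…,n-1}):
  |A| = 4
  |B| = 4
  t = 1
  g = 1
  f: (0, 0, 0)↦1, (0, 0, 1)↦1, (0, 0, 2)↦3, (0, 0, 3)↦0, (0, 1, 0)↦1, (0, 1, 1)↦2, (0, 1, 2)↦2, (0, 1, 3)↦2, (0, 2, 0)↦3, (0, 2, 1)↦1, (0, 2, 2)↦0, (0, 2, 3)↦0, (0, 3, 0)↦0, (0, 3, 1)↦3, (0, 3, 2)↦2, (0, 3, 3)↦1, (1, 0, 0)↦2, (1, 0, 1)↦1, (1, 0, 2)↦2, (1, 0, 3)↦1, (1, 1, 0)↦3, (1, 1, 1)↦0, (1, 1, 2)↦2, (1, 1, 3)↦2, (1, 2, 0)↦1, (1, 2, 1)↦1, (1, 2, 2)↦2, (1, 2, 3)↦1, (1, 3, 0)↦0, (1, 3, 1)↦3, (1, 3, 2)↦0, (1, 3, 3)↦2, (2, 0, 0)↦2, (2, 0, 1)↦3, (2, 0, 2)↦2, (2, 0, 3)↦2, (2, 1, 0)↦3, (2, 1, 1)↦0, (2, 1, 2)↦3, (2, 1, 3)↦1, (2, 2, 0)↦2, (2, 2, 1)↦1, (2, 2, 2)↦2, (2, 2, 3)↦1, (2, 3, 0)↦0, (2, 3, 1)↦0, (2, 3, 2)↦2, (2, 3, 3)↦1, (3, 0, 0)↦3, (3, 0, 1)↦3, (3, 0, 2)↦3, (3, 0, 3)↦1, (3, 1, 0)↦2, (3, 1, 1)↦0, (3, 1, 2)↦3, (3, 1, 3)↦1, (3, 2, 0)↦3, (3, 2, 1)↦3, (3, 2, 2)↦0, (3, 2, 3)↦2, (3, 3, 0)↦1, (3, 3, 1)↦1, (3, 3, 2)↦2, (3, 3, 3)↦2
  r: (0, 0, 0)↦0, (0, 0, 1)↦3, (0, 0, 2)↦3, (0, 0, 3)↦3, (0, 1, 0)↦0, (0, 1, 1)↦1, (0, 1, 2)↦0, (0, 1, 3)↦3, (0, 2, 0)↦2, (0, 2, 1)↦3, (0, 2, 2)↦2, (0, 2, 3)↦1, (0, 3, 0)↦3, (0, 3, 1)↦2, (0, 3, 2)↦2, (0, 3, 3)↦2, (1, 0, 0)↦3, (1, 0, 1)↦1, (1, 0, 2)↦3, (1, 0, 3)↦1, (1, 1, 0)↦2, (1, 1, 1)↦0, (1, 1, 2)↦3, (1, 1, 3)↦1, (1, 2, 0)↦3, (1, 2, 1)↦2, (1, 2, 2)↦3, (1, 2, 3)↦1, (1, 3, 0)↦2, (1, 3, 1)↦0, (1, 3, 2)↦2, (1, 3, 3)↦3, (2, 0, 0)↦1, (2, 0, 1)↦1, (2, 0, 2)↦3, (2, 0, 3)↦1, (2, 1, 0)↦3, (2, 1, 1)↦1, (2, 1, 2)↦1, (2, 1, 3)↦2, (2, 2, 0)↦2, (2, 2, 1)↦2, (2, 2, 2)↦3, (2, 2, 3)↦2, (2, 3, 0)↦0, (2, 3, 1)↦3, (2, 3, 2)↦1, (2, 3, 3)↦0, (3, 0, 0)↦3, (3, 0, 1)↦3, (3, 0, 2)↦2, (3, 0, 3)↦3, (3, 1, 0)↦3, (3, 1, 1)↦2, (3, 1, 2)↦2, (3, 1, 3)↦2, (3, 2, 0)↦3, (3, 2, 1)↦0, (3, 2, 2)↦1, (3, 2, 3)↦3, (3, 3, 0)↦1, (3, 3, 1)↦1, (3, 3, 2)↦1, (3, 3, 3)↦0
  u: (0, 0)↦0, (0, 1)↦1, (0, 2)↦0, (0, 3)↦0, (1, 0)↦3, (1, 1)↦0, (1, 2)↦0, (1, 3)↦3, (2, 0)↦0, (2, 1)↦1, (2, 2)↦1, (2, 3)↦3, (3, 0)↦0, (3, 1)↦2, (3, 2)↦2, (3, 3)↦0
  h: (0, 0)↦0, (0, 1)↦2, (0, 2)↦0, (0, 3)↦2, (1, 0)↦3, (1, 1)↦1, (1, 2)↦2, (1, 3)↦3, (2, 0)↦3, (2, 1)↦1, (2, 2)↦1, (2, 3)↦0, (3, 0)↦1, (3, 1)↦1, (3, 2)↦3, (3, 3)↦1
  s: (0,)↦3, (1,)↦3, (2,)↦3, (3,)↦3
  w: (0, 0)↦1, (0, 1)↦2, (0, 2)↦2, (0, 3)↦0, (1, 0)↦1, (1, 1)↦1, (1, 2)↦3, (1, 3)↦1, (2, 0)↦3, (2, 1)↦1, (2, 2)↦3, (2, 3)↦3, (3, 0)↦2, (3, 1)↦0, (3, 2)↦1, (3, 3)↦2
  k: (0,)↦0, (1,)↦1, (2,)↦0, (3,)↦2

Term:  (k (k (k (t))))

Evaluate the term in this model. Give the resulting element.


  t = 1
  (k (t)) = k(1,) = 1
  (k (k (t))) = k(1,) = 1
  (k (k (k (t)))) = k(1,) = 1

value = 1


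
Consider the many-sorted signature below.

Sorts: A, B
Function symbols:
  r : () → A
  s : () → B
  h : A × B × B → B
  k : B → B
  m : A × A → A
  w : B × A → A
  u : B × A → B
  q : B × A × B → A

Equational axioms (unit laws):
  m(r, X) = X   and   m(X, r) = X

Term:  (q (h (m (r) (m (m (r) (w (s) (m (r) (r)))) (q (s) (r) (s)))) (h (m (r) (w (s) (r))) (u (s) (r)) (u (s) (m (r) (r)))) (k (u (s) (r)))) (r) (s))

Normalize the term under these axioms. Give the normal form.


normal form = (q (h (m (w (s) (r)) (q (s) (r) (s))) (h (w (s) (r)) (u (s) (r)) (u (s) (r))) (k (u (s) (r)))) (r) (s))

1. (q (h (m (r) (m (m (r) (w (s) (m (r) (r)))) (q (s) (r) (s)))) (h (m (r) (w (s) (r))) (u (s) (r)) (u (s) (m (r) (r)))) (k (u (s) (r)))) (r) (s))  →  (q (h (m (m (r) (w (s) (m (r) (r)))) (q (s) (r) (s))) (h (m (r) (w (s) (r))) (u (s) (r)) (u (s) (m (r) (r)))) (k (u (s) (r)))) (r) (s))
2. (q (h (m (m (r) (w (s) (m (r) (r)))) (q (s) (r) (s))) (h (m (r) (w (s) (r))) (u (s) (r)) (u (s) (m (r) (r)))) (k (u (s) (r)))) (r) (s))  →  (q (h (m (w (s) (m (r) (r))) (q (s) (r) (s))) (h (m (r) (w (s) (r))) (u (s) (r)) (u (s) (m (r) (r)))) (k (u (s) (r)))) (r) (s))
3. (q (h (m (w (s) (m (r) (r))) (q (s) (r) (s))) (h (m (r) (w (s) (r))) (u (s) (r)) (u (s) (m (r) (r)))) (k (u (s) (r)))) (r) (s))  →  (q (h (m (w (s) (r)) (q (s) (r) (s))) (h (m (r) (w (s) (r))) (u (s) (r)) (u (s) (m (r) (r)))) (k (u (s) (r)))) (r) (s))
4. (q (h (m (w (s) (r)) (q (s) (r) (s))) (h (m (r) (w (s) (r))) (u (s) (r)) (u (s) (m (r) (r)))) (k (u (s) (r)))) (r) (s))  →  (q (h (m (w (s) (r)) (q (s) (r) (s))) (h (w (s) (r)) (u (s) (r)) (u (s) (m (r) (r)))) (k (u (s) (r)))) (r) (s))
5. (q (h (m (w (s) (r)) (q (s) (r) (s))) (h (w (s) (r)) (u (s) (r)) (u (s) (m (r) (r)))) (k (u (s) (r)))) (r) (s))  →  (q (h (m (w (s) (r)) (q (s) (r) (s))) (h (w (s) (r)) (u (s) (r)) (u (s) (r))) (k (u (s) (r)))) (r) (s))
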